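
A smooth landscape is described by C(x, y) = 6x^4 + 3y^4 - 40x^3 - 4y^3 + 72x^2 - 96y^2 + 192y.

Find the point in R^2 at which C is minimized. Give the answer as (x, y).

(0, -4)

C(x,y) separates as P(x) + Q(y), so its minimum is min P + min Q.
P'(x) = 24x(x - 3)(x - 2) vanishes at x ∈ {0, 2, 3}; Q'(y) = 12(y - 4)(y - 1)(y + 4) vanishes at y ∈ {-4, 1, 4}.
Local minima of P (where P''>0): P(0)=0, P(3)=54. Local minima of Q: Q(-4)=-1280, Q(4)=-256.
So the global minimum of C is P(0) + Q(-4) = 0 − 1280 = -1280, attained at (0, -4).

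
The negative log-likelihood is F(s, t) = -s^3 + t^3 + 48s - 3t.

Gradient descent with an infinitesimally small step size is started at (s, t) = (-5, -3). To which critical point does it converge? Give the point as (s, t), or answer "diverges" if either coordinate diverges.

diverges

F is separable, so gradient descent decouples: s follows -∂F/∂s, t follows -∂F/∂t.
∂F/∂s = -3(s - 4)(s + 4); at s=-5 this is -27, so s increases.
∂F/∂t = 3(t - 1)(t + 1); at t=-3 this is 24, so t decreases.
The t-coordinate has no critical point in that direction and runs off to infinity.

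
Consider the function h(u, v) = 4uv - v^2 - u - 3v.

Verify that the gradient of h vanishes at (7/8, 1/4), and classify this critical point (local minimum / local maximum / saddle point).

saddle point

∇h = (4v - 1, 4u - 2v - 3); substituting (7/8, 1/4) gives ∇h = (0, 0), so (7/8, 1/4) is indeed a critical point.
The Hessian of h is constant: H = [[0, 4], [4, -2]].
det(H) = 0·(-2) − 4² = -16.
Since det(H) < 0, H is indefinite and the critical point is a saddle point.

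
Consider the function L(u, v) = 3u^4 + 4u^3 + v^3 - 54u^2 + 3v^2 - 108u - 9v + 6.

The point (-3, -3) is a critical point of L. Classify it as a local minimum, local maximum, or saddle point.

saddle point

The mixed partial ∂²L/∂u∂v is 0, so the Hessian at any point is diag(L_uu, L_vv) = diag(12(3u^2 + 2u - 9), 6(v + 1)).
At (-3, -3): H = diag(144, -12).
The eigenvalues have opposite signs, so H is indefinite: a saddle point.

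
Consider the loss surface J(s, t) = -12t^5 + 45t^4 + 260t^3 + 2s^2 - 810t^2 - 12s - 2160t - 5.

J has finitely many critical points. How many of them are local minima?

J separates as a function of s plus a function of t, so ∇J=0 decouples.
∂J/∂s = 4(s - 3) = 0 at s ∈ {3}; ∂J/∂t = -60(t - 4)(t - 3)(t + 1)(t + 3) = 0 at t ∈ {-3, -1, 3, 4}.
The Hessian is diagonal: diag(J_ss, J_tt). Second derivatives: J_ss(3)=4; J_tt(-3)=5040, J_tt(-1)=-2400, J_tt(3)=1440, J_tt(4)=-2100.
Local minima occur where both diagonal entries positive: (3, -3), (3, 3). Count: 2.

2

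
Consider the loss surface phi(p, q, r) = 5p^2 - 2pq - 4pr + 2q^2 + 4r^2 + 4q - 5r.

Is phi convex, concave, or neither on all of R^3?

convex

phi is quadratic, so its Hessian is the constant matrix H = [[10, -2, -4], [-2, 4, 0], [-4, 0, 8]].
Leading principal minors: 10, 36, 224.
All positive ⇒ H ≻ 0 ⇒ convex.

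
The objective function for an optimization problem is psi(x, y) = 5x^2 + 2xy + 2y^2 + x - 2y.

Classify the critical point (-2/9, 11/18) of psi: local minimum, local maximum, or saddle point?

The Hessian of psi is constant: H = [[10, 2], [2, 4]].
det(H) = 10·4 − 2² = 36.
det(H) > 0 and tr(H) = 14 > 0, so H is positive definite and the point is a local minimum.

local minimum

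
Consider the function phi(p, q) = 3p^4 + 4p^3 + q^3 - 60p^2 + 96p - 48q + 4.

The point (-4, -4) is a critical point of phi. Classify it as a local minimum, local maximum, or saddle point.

saddle point

The mixed partial ∂²phi/∂p∂q is 0, so the Hessian at any point is diag(phi_pp, phi_qq) = diag(12(3p^2 + 2p - 10), 6q).
At (-4, -4): H = diag(360, -24).
The eigenvalues have opposite signs, so H is indefinite: a saddle point.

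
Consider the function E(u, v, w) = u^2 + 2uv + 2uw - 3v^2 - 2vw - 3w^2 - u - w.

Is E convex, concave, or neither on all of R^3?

neither

E is quadratic, so its Hessian is the constant matrix H = [[2, 2, 2], [2, -6, -2], [2, -2, -6]].
Leading principal minors: 2, -16, 96.
Neither pattern holds ⇒ H is indefinite ⇒ neither convex nor concave.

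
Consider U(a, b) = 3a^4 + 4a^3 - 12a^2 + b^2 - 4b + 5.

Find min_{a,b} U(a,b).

U(a,b) separates as P(a) + Q(b) + 5, so its minimum is min P + min Q + 5.
P'(a) = 12a(a - 1)(a + 2) vanishes at a ∈ {-2, 0, 1}; Q'(b) = 2b - 4 vanishes at b ∈ {2}.
Local minima of P (where P''>0): P(-2)=-32, P(1)=-5. Local minima of Q: Q(2)=-4.
So the global minimum of U is P(-2) + Q(2) + 5 = -32 − 4 + 5 = -31, attained at (-2, 2).

-31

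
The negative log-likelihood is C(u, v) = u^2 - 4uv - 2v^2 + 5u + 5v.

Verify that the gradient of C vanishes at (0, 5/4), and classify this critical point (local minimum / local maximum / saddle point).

∇C = (2u - 4v + 5, -4u - 4v + 5); substituting (0, 5/4) gives ∇C = (0, 0), so (0, 5/4) is indeed a critical point.
The Hessian of C is constant: H = [[2, -4], [-4, -4]].
det(H) = 2·(-4) − (-4)² = -24.
Since det(H) < 0, H is indefinite and the critical point is a saddle point.

saddle point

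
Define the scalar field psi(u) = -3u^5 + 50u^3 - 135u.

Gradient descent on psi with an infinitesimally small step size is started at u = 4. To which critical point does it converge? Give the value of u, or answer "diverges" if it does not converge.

diverges

psi'(u) = -15(u - 3)(u - 1)(u + 1)(u + 3), so psi'(4) = -1575.
Gradient descent moves in the -psi' direction, i.e. u is increasing.
There is no critical point above u=4, and psi' keeps the same sign, so the iterate runs off to +∞.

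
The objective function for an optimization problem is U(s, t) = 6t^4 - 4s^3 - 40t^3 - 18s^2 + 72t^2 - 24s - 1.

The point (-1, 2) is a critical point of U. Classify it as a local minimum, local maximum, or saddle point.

The mixed partial ∂²U/∂s∂t is 0, so the Hessian at any point is diag(U_ss, U_tt) = diag(-12(2s + 3), 24(3t^2 - 10t + 6)).
At (-1, 2): H = diag(-12, -48).
Both eigenvalues are negative, so H is negative definite: a local maximum.

local maximum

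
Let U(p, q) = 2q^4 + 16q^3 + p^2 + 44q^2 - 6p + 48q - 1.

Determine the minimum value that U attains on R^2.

-28

U(p,q) separates as A(p) + B(q) − 1, so its minimum is min A + min B − 1.
A'(p) = 2p - 6 vanishes at p ∈ {3}; B'(q) = 8(q + 1)(q + 2)(q + 3) vanishes at q ∈ {-3, -2, -1}.
Local minima of A (where A''>0): A(3)=-9. Local minima of B: B(-3)=-18, B(-1)=-18.
So the global minimum of U is A(3) + B(-3) − 1 = -9 − 18 − 1 = -28, attained at (3, -3).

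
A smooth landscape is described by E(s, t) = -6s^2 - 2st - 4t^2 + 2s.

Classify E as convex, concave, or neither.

concave

E is quadratic, so its Hessian is the constant matrix H = [[-12, -2], [-2, -8]].
det(H) = 92, tr(H) = -20.
det(H) > 0 and tr(H) < 0, so H is negative definite everywhere: concave.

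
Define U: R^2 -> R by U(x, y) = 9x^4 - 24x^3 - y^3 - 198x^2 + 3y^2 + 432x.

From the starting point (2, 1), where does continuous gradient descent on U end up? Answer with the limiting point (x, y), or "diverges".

(4, 0)

U is separable, so gradient descent decouples: x follows -∂U/∂x, y follows -∂U/∂y.
∂U/∂x = 36(x - 4)(x - 1)(x + 3); at x=2 this is -360, so x increases.
∂U/∂y = -3y(y - 2); at y=1 this is 3, so y decreases.
x converges to its nearest critical value 4 (a local min of the x-part); y converges to 0. The iterate converges to (4, 0).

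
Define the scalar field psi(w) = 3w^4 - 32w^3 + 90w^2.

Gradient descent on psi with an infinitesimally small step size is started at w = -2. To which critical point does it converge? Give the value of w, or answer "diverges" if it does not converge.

psi'(w) = 12w(w - 5)(w - 3), so psi'(-2) = -840.
Gradient descent moves in the -psi' direction, i.e. w is increasing.
The nearest critical point in that direction is w = 0, where psi'' = 180 > 0 (a local minimum). The iterate converges there.

0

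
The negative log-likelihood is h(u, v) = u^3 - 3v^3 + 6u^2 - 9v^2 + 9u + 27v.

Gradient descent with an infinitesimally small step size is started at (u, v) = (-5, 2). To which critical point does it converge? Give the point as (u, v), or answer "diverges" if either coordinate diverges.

diverges

h is separable, so gradient descent decouples: u follows -∂h/∂u, v follows -∂h/∂v.
∂h/∂u = 3(u + 1)(u + 3); at u=-5 this is 24, so u decreases.
∂h/∂v = -9(v - 1)(v + 3); at v=2 this is -45, so v increases.
The u-coordinate has no critical point in that direction and runs off to infinity.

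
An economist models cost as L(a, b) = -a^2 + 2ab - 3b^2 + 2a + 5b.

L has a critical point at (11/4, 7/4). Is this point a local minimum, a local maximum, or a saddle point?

local maximum

The Hessian of L is constant: H = [[-2, 2], [2, -6]].
det(H) = (-2)·(-6) − 2² = 8.
det(H) > 0 and tr(H) = -8 < 0, so H is negative definite and the point is a local maximum.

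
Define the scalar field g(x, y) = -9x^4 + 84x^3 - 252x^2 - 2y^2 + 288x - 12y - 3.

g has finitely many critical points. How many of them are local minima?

0

g separates as a function of x plus a function of y, so ∇g=0 decouples.
∂g/∂x = -36(x - 4)(x - 2)(x - 1) = 0 at x ∈ {1, 2, 4}; ∂g/∂y = -4(y + 3) = 0 at y ∈ {-3}.
The Hessian is diagonal: diag(g_xx, g_yy). Second derivatives: g_xx(1)=-108, g_xx(2)=72, g_xx(4)=-216; g_yy(-3)=-4.
Local minima occur where both diagonal entries positive: none. Count: 0.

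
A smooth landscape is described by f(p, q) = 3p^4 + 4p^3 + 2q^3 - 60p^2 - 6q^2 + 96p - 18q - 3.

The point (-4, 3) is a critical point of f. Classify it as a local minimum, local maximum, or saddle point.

The mixed partial ∂²f/∂p∂q is 0, so the Hessian at any point is diag(f_pp, f_qq) = diag(12(3p^2 + 2p - 10), 12(q - 1)).
At (-4, 3): H = diag(360, 24).
Both eigenvalues are positive, so H is positive definite: a local minimum.

local minimum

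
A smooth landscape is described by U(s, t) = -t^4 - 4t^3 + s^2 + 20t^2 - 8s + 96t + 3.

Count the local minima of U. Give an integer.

U separates as a function of s plus a function of t, so ∇U=0 decouples.
∂U/∂s = 2(s - 4) = 0 at s ∈ {4}; ∂U/∂t = -4(t - 3)(t + 2)(t + 4) = 0 at t ∈ {-4, -2, 3}.
The Hessian is diagonal: diag(U_ss, U_tt). Second derivatives: U_ss(4)=2; U_tt(-4)=-56, U_tt(-2)=40, U_tt(3)=-140.
Local minima occur where both diagonal entries positive: (4, -2). Count: 1.

1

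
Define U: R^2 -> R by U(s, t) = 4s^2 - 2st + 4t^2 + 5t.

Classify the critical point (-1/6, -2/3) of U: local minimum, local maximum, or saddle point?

local minimum

The Hessian of U is constant: H = [[8, -2], [-2, 8]].
det(H) = 8·8 − (-2)² = 60.
det(H) > 0 and tr(H) = 16 > 0, so H is positive definite and the point is a local minimum.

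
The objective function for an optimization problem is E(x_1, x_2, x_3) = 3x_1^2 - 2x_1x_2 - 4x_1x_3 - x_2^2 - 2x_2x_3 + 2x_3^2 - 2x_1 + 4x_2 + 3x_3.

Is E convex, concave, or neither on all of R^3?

neither

E is quadratic, so its Hessian is the constant matrix H = [[6, -2, -4], [-2, -2, -2], [-4, -2, 4]].
Leading principal minors: 6, -16, -88.
Neither pattern holds ⇒ H is indefinite ⇒ neither convex nor concave.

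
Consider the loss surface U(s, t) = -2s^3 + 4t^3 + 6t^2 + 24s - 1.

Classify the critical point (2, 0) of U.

saddle point

The mixed partial ∂²U/∂s∂t is 0, so the Hessian at any point is diag(U_ss, U_tt) = diag(-12s, 12(2t + 1)).
At (2, 0): H = diag(-24, 12).
The eigenvalues have opposite signs, so H is indefinite: a saddle point.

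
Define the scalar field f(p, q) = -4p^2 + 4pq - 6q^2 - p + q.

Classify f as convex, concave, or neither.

f is quadratic, so its Hessian is the constant matrix H = [[-8, 4], [4, -12]].
det(H) = 80, tr(H) = -20.
det(H) > 0 and tr(H) < 0, so H is negative definite everywhere: concave.

concave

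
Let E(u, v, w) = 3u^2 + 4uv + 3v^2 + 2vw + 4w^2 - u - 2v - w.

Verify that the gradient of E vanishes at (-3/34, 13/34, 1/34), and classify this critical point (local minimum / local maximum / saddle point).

local minimum

∇E = (6u + 4v - 1, 4u + 6v + 2w - 2, 2v + 8w - 1); substituting (-3/34, 13/34, 1/34) gives ∇E = (0, 0, 0), so (-3/34, 13/34, 1/34) is indeed a critical point.
The Hessian is constant: H = [[6, 4, 0], [4, 6, 2], [0, 2, 8]].
Leading principal minors: Δ₁ = 6, Δ₂ = 20, Δ₃ = 136.
All leading minors are positive, so H is positive definite: a local minimum.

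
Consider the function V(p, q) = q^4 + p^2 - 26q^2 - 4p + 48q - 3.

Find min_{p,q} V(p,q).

-359

V(p,q) separates as A(p) + B(q) − 3, so its minimum is min A + min B − 3.
A'(p) = 2p - 4 vanishes at p ∈ {2}; B'(q) = 4(q - 3)(q - 1)(q + 4) vanishes at q ∈ {-4, 1, 3}.
Local minima of A (where A''>0): A(2)=-4. Local minima of B: B(-4)=-352, B(3)=-9.
So the global minimum of V is A(2) + B(-4) − 3 = -4 − 352 − 3 = -359, attained at (2, -4).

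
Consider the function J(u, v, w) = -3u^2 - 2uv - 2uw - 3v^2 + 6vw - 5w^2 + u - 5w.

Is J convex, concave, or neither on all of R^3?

J is quadratic, so its Hessian is the constant matrix H = [[-6, -2, -2], [-2, -6, 6], [-2, 6, -10]].
Leading principal minors: -6, 32, -32.
Signs alternate −, +, − ⇒ H ≺ 0 ⇒ concave.

concave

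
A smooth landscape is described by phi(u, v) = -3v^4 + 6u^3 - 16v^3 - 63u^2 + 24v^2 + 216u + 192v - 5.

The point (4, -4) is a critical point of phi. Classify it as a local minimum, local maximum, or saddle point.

The mixed partial ∂²phi/∂u∂v is 0, so the Hessian at any point is diag(phi_uu, phi_vv) = diag(18(2u - 7), 12(-3v^2 - 8v + 4)).
At (4, -4): H = diag(18, -144).
The eigenvalues have opposite signs, so H is indefinite: a saddle point.

saddle point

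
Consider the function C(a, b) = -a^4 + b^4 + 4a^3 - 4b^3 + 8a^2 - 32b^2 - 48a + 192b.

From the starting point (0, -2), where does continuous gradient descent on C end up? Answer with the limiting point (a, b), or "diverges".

C is separable, so gradient descent decouples: a follows -∂C/∂a, b follows -∂C/∂b.
∂C/∂a = -4(a - 3)(a - 2)(a + 2); at a=0 this is -48, so a increases.
∂C/∂b = 4(b - 4)(b - 3)(b + 4); at b=-2 this is 240, so b decreases.
a converges to its nearest critical value 2 (a local min of the a-part); b converges to -4. The iterate converges to (2, -4).

(2, -4)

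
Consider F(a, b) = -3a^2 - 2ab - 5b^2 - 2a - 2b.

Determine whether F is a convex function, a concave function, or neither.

concave

F is quadratic, so its Hessian is the constant matrix H = [[-6, -2], [-2, -10]].
det(H) = 56, tr(H) = -16.
det(H) > 0 and tr(H) < 0, so H is negative definite everywhere: concave.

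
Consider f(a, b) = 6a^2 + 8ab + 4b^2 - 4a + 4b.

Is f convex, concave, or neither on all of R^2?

convex

f is quadratic, so its Hessian is the constant matrix H = [[12, 8], [8, 8]].
det(H) = 32, tr(H) = 20.
det(H) > 0 and tr(H) > 0, so H is positive definite everywhere: convex.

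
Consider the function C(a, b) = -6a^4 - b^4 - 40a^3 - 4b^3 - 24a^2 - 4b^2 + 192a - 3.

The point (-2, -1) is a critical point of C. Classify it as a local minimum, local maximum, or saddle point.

local minimum

The mixed partial ∂²C/∂a∂b is 0, so the Hessian at any point is diag(C_aa, C_bb) = diag(-24(3a^2 + 10a + 2), -4(3b^2 + 6b + 2)).
At (-2, -1): H = diag(144, 4).
Both eigenvalues are positive, so H is positive definite: a local minimum.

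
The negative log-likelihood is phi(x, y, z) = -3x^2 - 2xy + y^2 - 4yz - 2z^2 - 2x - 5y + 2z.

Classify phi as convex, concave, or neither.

neither

phi is quadratic, so its Hessian is the constant matrix H = [[-6, -2, 0], [-2, 2, -4], [0, -4, -4]].
Leading principal minors: -6, -16, 160.
Neither pattern holds ⇒ H is indefinite ⇒ neither convex nor concave.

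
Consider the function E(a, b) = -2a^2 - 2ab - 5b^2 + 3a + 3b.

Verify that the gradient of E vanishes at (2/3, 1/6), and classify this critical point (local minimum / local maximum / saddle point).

local maximum

∇E = (-4a - 2b + 3, -2a - 10b + 3); substituting (2/3, 1/6) gives ∇E = (0, 0), so (2/3, 1/6) is indeed a critical point.
The Hessian of E is constant: H = [[-4, -2], [-2, -10]].
det(H) = (-4)·(-10) − (-2)² = 36.
det(H) > 0 and tr(H) = -14 < 0, so H is negative definite and the point is a local maximum.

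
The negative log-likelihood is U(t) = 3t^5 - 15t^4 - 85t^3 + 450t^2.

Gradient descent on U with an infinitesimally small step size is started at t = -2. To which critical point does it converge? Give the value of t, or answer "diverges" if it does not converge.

U'(t) = 15t(t - 5)(t - 3)(t + 4), so U'(-2) = -2100.
Gradient descent moves in the -U' direction, i.e. t is increasing.
The nearest critical point in that direction is t = 0, where U'' = 900 > 0 (a local minimum). The iterate converges there.

0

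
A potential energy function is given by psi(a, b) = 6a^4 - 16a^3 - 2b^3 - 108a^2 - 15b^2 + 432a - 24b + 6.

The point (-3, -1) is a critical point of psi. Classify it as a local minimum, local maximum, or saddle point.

The mixed partial ∂²psi/∂a∂b is 0, so the Hessian at any point is diag(psi_aa, psi_bb) = diag(24(3a^2 - 4a - 9), -6(2b + 5)).
At (-3, -1): H = diag(720, -18).
The eigenvalues have opposite signs, so H is indefinite: a saddle point.

saddle point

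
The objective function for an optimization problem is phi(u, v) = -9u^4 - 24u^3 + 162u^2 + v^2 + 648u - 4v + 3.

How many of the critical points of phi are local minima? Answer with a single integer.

phi separates as a function of u plus a function of v, so ∇phi=0 decouples.
∂phi/∂u = -36(u - 3)(u + 2)(u + 3) = 0 at u ∈ {-3, -2, 3}; ∂phi/∂v = 2(v - 2) = 0 at v ∈ {2}.
The Hessian is diagonal: diag(phi_uu, phi_vv). Second derivatives: phi_uu(-3)=-216, phi_uu(-2)=180, phi_uu(3)=-1080; phi_vv(2)=2.
Local minima occur where both diagonal entries positive: (-2, 2). Count: 1.

1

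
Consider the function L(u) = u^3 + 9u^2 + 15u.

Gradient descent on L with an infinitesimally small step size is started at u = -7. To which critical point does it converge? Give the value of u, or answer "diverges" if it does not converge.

diverges

L'(u) = 3(u + 1)(u + 5), so L'(-7) = 36.
Gradient descent moves in the -L' direction, i.e. u is decreasing.
There is no critical point below u=-7, and L' keeps the same sign, so the iterate runs off to −∞.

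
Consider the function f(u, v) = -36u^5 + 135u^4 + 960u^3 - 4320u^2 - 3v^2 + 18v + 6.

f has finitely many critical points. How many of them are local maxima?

2

f separates as a function of u plus a function of v, so ∇f=0 decouples.
∂f/∂u = -180u(u - 4)(u - 3)(u + 4) = 0 at u ∈ {-4, 0, 3, 4}; ∂f/∂v = -6(v - 3) = 0 at v ∈ {3}.
The Hessian is diagonal: diag(f_uu, f_vv). Second derivatives: f_uu(-4)=40320, f_uu(0)=-8640, f_uu(3)=3780, f_uu(4)=-5760; f_vv(3)=-6.
Local maxima occur where both diagonal entries negative: (0, 3), (4, 3). Count: 2.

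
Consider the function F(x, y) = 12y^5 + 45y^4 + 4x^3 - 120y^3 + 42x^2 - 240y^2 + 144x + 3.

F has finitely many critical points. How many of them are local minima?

2

F separates as a function of x plus a function of y, so ∇F=0 decouples.
∂F/∂x = 12(x + 3)(x + 4) = 0 at x ∈ {-4, -3}; ∂F/∂y = 60y(y - 2)(y + 1)(y + 4) = 0 at y ∈ {-4, -1, 0, 2}.
The Hessian is diagonal: diag(F_xx, F_yy). Second derivatives: F_xx(-4)=-12, F_xx(-3)=12; F_yy(-4)=-4320, F_yy(-1)=540, F_yy(0)=-480, F_yy(2)=2160.
Local minima occur where both diagonal entries positive: (-3, -1), (-3, 2). Count: 2.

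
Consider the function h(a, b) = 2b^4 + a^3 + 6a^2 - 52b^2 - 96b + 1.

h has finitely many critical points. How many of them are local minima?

2

h separates as a function of a plus a function of b, so ∇h=0 decouples.
∂h/∂a = 3a(a + 4) = 0 at a ∈ {-4, 0}; ∂h/∂b = 8(b - 4)(b + 1)(b + 3) = 0 at b ∈ {-3, -1, 4}.
The Hessian is diagonal: diag(h_aa, h_bb). Second derivatives: h_aa(-4)=-12, h_aa(0)=12; h_bb(-3)=112, h_bb(-1)=-80, h_bb(4)=280.
Local minima occur where both diagonal entries positive: (0, -3), (0, 4). Count: 2.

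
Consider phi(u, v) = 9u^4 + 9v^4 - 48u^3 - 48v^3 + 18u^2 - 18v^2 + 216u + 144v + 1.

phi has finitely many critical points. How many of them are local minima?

4

phi separates as a function of u plus a function of v, so ∇phi=0 decouples.
∂phi/∂u = 36(u - 3)(u - 2)(u + 1) = 0 at u ∈ {-1, 2, 3}; ∂phi/∂v = 36(v - 4)(v - 1)(v + 1) = 0 at v ∈ {-1, 1, 4}.
The Hessian is diagonal: diag(phi_uu, phi_vv). Second derivatives: phi_uu(-1)=432, phi_uu(2)=-108, phi_uu(3)=144; phi_vv(-1)=360, phi_vv(1)=-216, phi_vv(4)=540.
Local minima occur where both diagonal entries positive: (-1, -1), (-1, 4), (3, -1), (3, 4). Count: 4.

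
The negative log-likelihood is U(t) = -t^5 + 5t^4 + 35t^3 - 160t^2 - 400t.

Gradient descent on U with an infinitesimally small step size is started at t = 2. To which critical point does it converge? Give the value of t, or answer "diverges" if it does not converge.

U'(t) = -5(t - 5)(t - 4)(t + 1)(t + 4), so U'(2) = -540.
Gradient descent moves in the -U' direction, i.e. t is increasing.
The nearest critical point in that direction is t = 4, where U'' = 200 > 0 (a local minimum). The iterate converges there.

4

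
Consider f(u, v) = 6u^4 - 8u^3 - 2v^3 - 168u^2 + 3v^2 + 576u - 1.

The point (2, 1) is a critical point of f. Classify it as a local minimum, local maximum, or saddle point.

The mixed partial ∂²f/∂u∂v is 0, so the Hessian at any point is diag(f_uu, f_vv) = diag(24(3u^2 - 2u - 14), 6(-2v + 1)).
At (2, 1): H = diag(-144, -6).
Both eigenvalues are negative, so H is negative definite: a local maximum.

local maximum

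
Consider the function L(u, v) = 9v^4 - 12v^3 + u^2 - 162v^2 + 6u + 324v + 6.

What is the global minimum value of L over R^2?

-1380

L(u,v) separates as P(u) + Q(v) + 6, so its minimum is min P + min Q + 6.
P'(u) = 2u + 6 vanishes at u ∈ {-3}; Q'(v) = 36(v - 3)(v - 1)(v + 3) vanishes at v ∈ {-3, 1, 3}.
Local minima of P (where P''>0): P(-3)=-9. Local minima of Q: Q(-3)=-1377, Q(3)=-81.
So the global minimum of L is P(-3) + Q(-3) + 6 = -9 − 1377 + 6 = -1380, attained at (-3, -3).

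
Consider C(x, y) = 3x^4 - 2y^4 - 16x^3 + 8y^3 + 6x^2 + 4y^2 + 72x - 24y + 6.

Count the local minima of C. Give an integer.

2

C separates as a function of x plus a function of y, so ∇C=0 decouples.
∂C/∂x = 12(x - 3)(x - 2)(x + 1) = 0 at x ∈ {-1, 2, 3}; ∂C/∂y = -8(y - 3)(y - 1)(y + 1) = 0 at y ∈ {-1, 1, 3}.
The Hessian is diagonal: diag(C_xx, C_yy). Second derivatives: C_xx(-1)=144, C_xx(2)=-36, C_xx(3)=48; C_yy(-1)=-64, C_yy(1)=32, C_yy(3)=-64.
Local minima occur where both diagonal entries positive: (-1, 1), (3, 1). Count: 2.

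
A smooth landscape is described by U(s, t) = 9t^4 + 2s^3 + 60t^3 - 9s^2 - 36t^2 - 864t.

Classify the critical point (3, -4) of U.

The mixed partial ∂²U/∂s∂t is 0, so the Hessian at any point is diag(U_ss, U_tt) = diag(6(2s - 3), 36(3t^2 + 10t - 2)).
At (3, -4): H = diag(18, 216).
Both eigenvalues are positive, so H is positive definite: a local minimum.

local minimum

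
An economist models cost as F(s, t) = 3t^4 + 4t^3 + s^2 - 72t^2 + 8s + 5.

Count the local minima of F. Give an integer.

F separates as a function of s plus a function of t, so ∇F=0 decouples.
∂F/∂s = 2(s + 4) = 0 at s ∈ {-4}; ∂F/∂t = 12t(t - 3)(t + 4) = 0 at t ∈ {-4, 0, 3}.
The Hessian is diagonal: diag(F_ss, F_tt). Second derivatives: F_ss(-4)=2; F_tt(-4)=336, F_tt(0)=-144, F_tt(3)=252.
Local minima occur where both diagonal entries positive: (-4, -4), (-4, 3). Count: 2.

2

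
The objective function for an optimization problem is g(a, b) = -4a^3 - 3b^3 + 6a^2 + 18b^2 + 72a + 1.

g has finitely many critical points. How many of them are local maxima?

1

g separates as a function of a plus a function of b, so ∇g=0 decouples.
∂g/∂a = -12(a - 3)(a + 2) = 0 at a ∈ {-2, 3}; ∂g/∂b = -9b(b - 4) = 0 at b ∈ {0, 4}.
The Hessian is diagonal: diag(g_aa, g_bb). Second derivatives: g_aa(-2)=60, g_aa(3)=-60; g_bb(0)=36, g_bb(4)=-36.
Local maxima occur where both diagonal entries negative: (3, 4). Count: 1.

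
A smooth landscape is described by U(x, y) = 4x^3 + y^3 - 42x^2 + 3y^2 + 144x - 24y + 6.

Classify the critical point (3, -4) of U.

local maximum

The mixed partial ∂²U/∂x∂y is 0, so the Hessian at any point is diag(U_xx, U_yy) = diag(12(2x - 7), 6(y + 1)).
At (3, -4): H = diag(-12, -18).
Both eigenvalues are negative, so H is negative definite: a local maximum.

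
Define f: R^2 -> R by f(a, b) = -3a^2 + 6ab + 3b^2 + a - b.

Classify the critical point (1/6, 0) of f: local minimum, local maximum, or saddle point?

saddle point

The Hessian of f is constant: H = [[-6, 6], [6, 6]].
det(H) = (-6)·6 − 6² = -72.
Since det(H) < 0, H is indefinite and the critical point is a saddle point.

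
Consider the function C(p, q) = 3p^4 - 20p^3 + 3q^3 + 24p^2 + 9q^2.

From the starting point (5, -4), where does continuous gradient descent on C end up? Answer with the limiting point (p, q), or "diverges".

diverges

C is separable, so gradient descent decouples: p follows -∂C/∂p, q follows -∂C/∂q.
∂C/∂p = 12p(p - 4)(p - 1); at p=5 this is 240, so p decreases.
∂C/∂q = 9q(q + 2); at q=-4 this is 72, so q decreases.
The q-coordinate has no critical point in that direction and runs off to infinity.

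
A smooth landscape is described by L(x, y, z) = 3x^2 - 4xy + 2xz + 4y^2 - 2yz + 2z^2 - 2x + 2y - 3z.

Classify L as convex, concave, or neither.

convex

L is quadratic, so its Hessian is the constant matrix H = [[6, -4, 2], [-4, 8, -2], [2, -2, 4]].
Leading principal minors: 6, 32, 104.
All positive ⇒ H ≻ 0 ⇒ convex.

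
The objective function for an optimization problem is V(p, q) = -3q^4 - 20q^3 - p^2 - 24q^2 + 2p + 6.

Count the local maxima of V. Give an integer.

V separates as a function of p plus a function of q, so ∇V=0 decouples.
∂V/∂p = -2(p - 1) = 0 at p ∈ {1}; ∂V/∂q = -12q(q + 1)(q + 4) = 0 at q ∈ {-4, -1, 0}.
The Hessian is diagonal: diag(V_pp, V_qq). Second derivatives: V_pp(1)=-2; V_qq(-4)=-144, V_qq(-1)=36, V_qq(0)=-48.
Local maxima occur where both diagonal entries negative: (1, -4), (1, 0). Count: 2.

2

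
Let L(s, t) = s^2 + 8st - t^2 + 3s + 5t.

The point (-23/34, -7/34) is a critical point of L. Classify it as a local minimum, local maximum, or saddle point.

saddle point

The Hessian of L is constant: H = [[2, 8], [8, -2]].
det(H) = 2·(-2) − 8² = -68.
Since det(H) < 0, H is indefinite and the critical point is a saddle point.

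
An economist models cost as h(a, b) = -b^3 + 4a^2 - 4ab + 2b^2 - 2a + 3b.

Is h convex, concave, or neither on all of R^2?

neither

The term -b^3 is cubic, so the Hessian is not constant.
∂²h/∂b² = -6b + 4, which takes both signs as b varies (negative for sufficiently large b). A diagonal entry of the Hessian changing sign means the Hessian is neither positive- nor negative-semidefinite on all of R^2.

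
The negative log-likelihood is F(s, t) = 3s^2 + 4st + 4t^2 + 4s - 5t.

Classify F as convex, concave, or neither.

F is quadratic, so its Hessian is the constant matrix H = [[6, 4], [4, 8]].
det(H) = 32, tr(H) = 14.
det(H) > 0 and tr(H) > 0, so H is positive definite everywhere: convex.

convex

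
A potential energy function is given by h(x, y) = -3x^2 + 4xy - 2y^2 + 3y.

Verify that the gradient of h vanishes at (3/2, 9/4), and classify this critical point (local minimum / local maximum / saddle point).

local maximum

∇h = (-6x + 4y, 4x - 4y + 3); substituting (3/2, 9/4) gives ∇h = (0, 0), so (3/2, 9/4) is indeed a critical point.
The Hessian of h is constant: H = [[-6, 4], [4, -4]].
det(H) = (-6)·(-4) − 4² = 8.
det(H) > 0 and tr(H) = -10 < 0, so H is negative definite and the point is a local maximum.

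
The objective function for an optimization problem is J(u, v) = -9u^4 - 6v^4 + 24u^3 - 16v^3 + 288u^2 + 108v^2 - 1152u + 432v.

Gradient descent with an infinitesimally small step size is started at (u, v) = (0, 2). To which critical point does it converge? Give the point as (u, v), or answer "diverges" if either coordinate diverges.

(2, -2)

J is separable, so gradient descent decouples: u follows -∂J/∂u, v follows -∂J/∂v.
∂J/∂u = -36(u - 4)(u - 2)(u + 4); at u=0 this is -1152, so u increases.
∂J/∂v = -24(v - 3)(v + 2)(v + 3); at v=2 this is 480, so v decreases.
u converges to its nearest critical value 2 (a local min of the u-part); v converges to -2. The iterate converges to (2, -2).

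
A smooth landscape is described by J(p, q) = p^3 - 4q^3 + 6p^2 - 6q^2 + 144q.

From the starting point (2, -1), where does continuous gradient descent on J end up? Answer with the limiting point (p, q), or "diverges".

J is separable, so gradient descent decouples: p follows -∂J/∂p, q follows -∂J/∂q.
∂J/∂p = 3p(p + 4); at p=2 this is 36, so p decreases.
∂J/∂q = -12(q - 3)(q + 4); at q=-1 this is 144, so q decreases.
p converges to its nearest critical value 0 (a local min of the p-part); q converges to -4. The iterate converges to (0, -4).

(0, -4)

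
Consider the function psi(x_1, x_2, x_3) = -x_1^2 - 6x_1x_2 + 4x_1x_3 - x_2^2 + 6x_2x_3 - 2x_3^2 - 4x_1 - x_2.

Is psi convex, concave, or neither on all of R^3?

neither

psi is quadratic, so its Hessian is the constant matrix H = [[-2, -6, 4], [-6, -2, 6], [4, 6, -4]].
Leading principal minors: -2, -32, -56.
Neither pattern holds ⇒ H is indefinite ⇒ neither convex nor concave.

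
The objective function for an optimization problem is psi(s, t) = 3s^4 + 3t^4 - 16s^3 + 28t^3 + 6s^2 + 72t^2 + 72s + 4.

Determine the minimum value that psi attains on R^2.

-43

psi(s,t) separates as P(s) + Q(t) + 4, so its minimum is min P + min Q + 4.
P'(s) = 12(s - 3)(s - 2)(s + 1) vanishes at s ∈ {-1, 2, 3}; Q'(t) = 12t(t + 3)(t + 4) vanishes at t ∈ {-4, -3, 0}.
Local minima of P (where P''>0): P(-1)=-47, P(3)=81. Local minima of Q: Q(-4)=128, Q(0)=0.
So the global minimum of psi is P(-1) + Q(0) + 4 = -47 + 0 + 4 = -43, attained at (-1, 0).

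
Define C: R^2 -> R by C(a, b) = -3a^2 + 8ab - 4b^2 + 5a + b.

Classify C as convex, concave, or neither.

C is quadratic, so its Hessian is the constant matrix H = [[-6, 8], [8, -8]].
det(H) = -16, tr(H) = -14.
det(H) < 0, so H is indefinite: neither convex nor concave.

neither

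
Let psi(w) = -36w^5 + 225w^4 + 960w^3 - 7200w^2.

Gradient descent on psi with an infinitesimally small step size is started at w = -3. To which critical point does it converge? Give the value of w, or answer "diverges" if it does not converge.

-4

psi'(w) = -180w(w - 5)(w - 4)(w + 4), so psi'(-3) = 30240.
Gradient descent moves in the -psi' direction, i.e. w is decreasing.
The nearest critical point in that direction is w = -4, where psi'' = 51840 > 0 (a local minimum). The iterate converges there.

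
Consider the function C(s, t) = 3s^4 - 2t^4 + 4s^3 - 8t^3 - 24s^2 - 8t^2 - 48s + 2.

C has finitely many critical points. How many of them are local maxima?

2

C separates as a function of s plus a function of t, so ∇C=0 decouples.
∂C/∂s = 12(s - 2)(s + 1)(s + 2) = 0 at s ∈ {-2, -1, 2}; ∂C/∂t = -8t(t + 1)(t + 2) = 0 at t ∈ {-2, -1, 0}.
The Hessian is diagonal: diag(C_ss, C_tt). Second derivatives: C_ss(-2)=48, C_ss(-1)=-36, C_ss(2)=144; C_tt(-2)=-16, C_tt(-1)=8, C_tt(0)=-16.
Local maxima occur where both diagonal entries negative: (-1, -2), (-1, 0). Count: 2.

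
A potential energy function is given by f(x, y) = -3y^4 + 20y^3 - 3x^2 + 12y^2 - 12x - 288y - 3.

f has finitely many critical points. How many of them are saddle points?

1

f separates as a function of x plus a function of y, so ∇f=0 decouples.
∂f/∂x = -6(x + 2) = 0 at x ∈ {-2}; ∂f/∂y = -12(y - 4)(y - 3)(y + 2) = 0 at y ∈ {-2, 3, 4}.
The Hessian is diagonal: diag(f_xx, f_yy). Second derivatives: f_xx(-2)=-6; f_yy(-2)=-360, f_yy(3)=60, f_yy(4)=-72.
Saddle points occur where the two diagonal entries have opposite signs: (-2, 3). Count: 1.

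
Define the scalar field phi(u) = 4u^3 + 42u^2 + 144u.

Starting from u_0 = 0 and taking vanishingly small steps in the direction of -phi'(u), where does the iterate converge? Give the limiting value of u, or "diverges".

-3

phi'(u) = 12(u + 3)(u + 4), so phi'(0) = 144.
Gradient descent moves in the -phi' direction, i.e. u is decreasing.
The nearest critical point in that direction is u = -3, where phi'' = 12 > 0 (a local minimum). The iterate converges there.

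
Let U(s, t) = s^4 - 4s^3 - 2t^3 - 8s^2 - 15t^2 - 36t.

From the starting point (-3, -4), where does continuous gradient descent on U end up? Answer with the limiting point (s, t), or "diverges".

U is separable, so gradient descent decouples: s follows -∂U/∂s, t follows -∂U/∂t.
∂U/∂s = 4s(s - 4)(s + 1); at s=-3 this is -168, so s increases.
∂U/∂t = -6(t + 2)(t + 3); at t=-4 this is -12, so t increases.
s converges to its nearest critical value -1 (a local min of the s-part); t converges to -3. The iterate converges to (-1, -3).

(-1, -3)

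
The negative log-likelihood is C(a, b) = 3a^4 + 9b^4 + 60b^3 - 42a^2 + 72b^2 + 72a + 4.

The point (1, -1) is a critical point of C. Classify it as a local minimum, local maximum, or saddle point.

The mixed partial ∂²C/∂a∂b is 0, so the Hessian at any point is diag(C_aa, C_bb) = diag(12(3a^2 - 7), 36(3b^2 + 10b + 4)).
At (1, -1): H = diag(-48, -108).
Both eigenvalues are negative, so H is negative definite: a local maximum.

local maximum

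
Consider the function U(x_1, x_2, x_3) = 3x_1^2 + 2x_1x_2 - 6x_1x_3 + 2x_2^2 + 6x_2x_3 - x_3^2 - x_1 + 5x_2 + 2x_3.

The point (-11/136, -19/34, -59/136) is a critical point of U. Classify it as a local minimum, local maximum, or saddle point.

The Hessian is constant: H = [[6, 2, -6], [2, 4, 6], [-6, 6, -2]].
Leading principal minors: Δ₁ = 6, Δ₂ = 20, Δ₃ = -544.
The minors fit neither the all-positive nor the alternating-sign pattern, so H is indefinite: a saddle point.

saddle point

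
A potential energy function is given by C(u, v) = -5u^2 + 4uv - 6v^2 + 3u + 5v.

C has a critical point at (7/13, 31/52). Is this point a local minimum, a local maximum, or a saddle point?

local maximum

The Hessian of C is constant: H = [[-10, 4], [4, -12]].
det(H) = (-10)·(-12) − 4² = 104.
det(H) > 0 and tr(H) = -22 < 0, so H is negative definite and the point is a local maximum.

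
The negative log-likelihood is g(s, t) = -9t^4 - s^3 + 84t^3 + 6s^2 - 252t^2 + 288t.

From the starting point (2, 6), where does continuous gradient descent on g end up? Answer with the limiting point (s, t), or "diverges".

diverges

g is separable, so gradient descent decouples: s follows -∂g/∂s, t follows -∂g/∂t.
∂g/∂s = -3s(s - 4); at s=2 this is 12, so s decreases.
∂g/∂t = -36(t - 4)(t - 2)(t - 1); at t=6 this is -1440, so t increases.
The t-coordinate has no critical point in that direction and runs off to infinity.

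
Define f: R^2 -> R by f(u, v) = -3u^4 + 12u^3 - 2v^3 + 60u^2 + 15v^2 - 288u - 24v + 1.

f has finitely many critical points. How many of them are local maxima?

2

f separates as a function of u plus a function of v, so ∇f=0 decouples.
∂f/∂u = -12(u - 4)(u - 2)(u + 3) = 0 at u ∈ {-3, 2, 4}; ∂f/∂v = -6(v - 4)(v - 1) = 0 at v ∈ {1, 4}.
The Hessian is diagonal: diag(f_uu, f_vv). Second derivatives: f_uu(-3)=-420, f_uu(2)=120, f_uu(4)=-168; f_vv(1)=18, f_vv(4)=-18.
Local maxima occur where both diagonal entries negative: (-3, 4), (4, 4). Count: 2.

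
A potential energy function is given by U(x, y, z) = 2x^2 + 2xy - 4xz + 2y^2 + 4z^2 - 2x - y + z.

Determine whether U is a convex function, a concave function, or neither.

convex

U is quadratic, so its Hessian is the constant matrix H = [[4, 2, -4], [2, 4, 0], [-4, 0, 8]].
Leading principal minors: 4, 12, 32.
All positive ⇒ H ≻ 0 ⇒ convex.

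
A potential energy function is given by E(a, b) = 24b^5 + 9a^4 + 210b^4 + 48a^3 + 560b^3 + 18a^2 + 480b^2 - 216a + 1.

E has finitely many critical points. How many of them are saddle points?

E separates as a function of a plus a function of b, so ∇E=0 decouples.
∂E/∂a = 36(a - 1)(a + 2)(a + 3) = 0 at a ∈ {-3, -2, 1}; ∂E/∂b = 120b(b + 1)(b + 2)(b + 4) = 0 at b ∈ {-4, -2, -1, 0}.
The Hessian is diagonal: diag(E_aa, E_bb). Second derivatives: E_aa(-3)=144, E_aa(-2)=-108, E_aa(1)=432; E_bb(-4)=-2880, E_bb(-2)=480, E_bb(-1)=-360, E_bb(0)=960.
Saddle points occur where the two diagonal entries have opposite signs: (-3, -4), (-3, -1), (-2, -2), (-2, 0), (1, -4), (1, -1). Count: 6.

6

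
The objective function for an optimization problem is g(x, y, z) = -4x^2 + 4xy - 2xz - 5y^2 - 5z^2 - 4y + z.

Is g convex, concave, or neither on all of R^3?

g is quadratic, so its Hessian is the constant matrix H = [[-8, 4, -2], [4, -10, 0], [-2, 0, -10]].
Leading principal minors: -8, 64, -600.
Signs alternate −, +, − ⇒ H ≺ 0 ⇒ concave.

concave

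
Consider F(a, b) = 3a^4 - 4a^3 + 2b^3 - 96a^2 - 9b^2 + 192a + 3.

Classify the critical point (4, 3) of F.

The mixed partial ∂²F/∂a∂b is 0, so the Hessian at any point is diag(F_aa, F_bb) = diag(12(3a^2 - 2a - 16), 6(2b - 3)).
At (4, 3): H = diag(288, 18).
Both eigenvalues are positive, so H is positive definite: a local minimum.

local minimum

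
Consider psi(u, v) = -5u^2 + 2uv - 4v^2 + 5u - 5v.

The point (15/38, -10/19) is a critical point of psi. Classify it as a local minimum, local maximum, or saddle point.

local maximum

The Hessian of psi is constant: H = [[-10, 2], [2, -8]].
det(H) = (-10)·(-8) − 2² = 76.
det(H) > 0 and tr(H) = -18 < 0, so H is negative definite and the point is a local maximum.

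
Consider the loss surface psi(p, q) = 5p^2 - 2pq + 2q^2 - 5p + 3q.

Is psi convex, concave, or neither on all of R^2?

psi is quadratic, so its Hessian is the constant matrix H = [[10, -2], [-2, 4]].
det(H) = 36, tr(H) = 14.
det(H) > 0 and tr(H) > 0, so H is positive definite everywhere: convex.

convex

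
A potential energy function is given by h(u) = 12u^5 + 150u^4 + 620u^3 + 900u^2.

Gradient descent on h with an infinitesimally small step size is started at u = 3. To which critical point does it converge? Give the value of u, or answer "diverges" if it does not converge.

0

h'(u) = 60u(u + 2)(u + 3)(u + 5), so h'(3) = 43200.
Gradient descent moves in the -h' direction, i.e. u is decreasing.
The nearest critical point in that direction is u = 0, where h'' = 1800 > 0 (a local minimum). The iterate converges there.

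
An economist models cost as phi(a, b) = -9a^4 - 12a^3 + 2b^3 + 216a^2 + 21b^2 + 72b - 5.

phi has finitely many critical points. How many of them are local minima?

1

phi separates as a function of a plus a function of b, so ∇phi=0 decouples.
∂phi/∂a = -36a(a - 3)(a + 4) = 0 at a ∈ {-4, 0, 3}; ∂phi/∂b = 6(b + 3)(b + 4) = 0 at b ∈ {-4, -3}.
The Hessian is diagonal: diag(phi_aa, phi_bb). Second derivatives: phi_aa(-4)=-1008, phi_aa(0)=432, phi_aa(3)=-756; phi_bb(-4)=-6, phi_bb(-3)=6.
Local minima occur where both diagonal entries positive: (0, -3). Count: 1.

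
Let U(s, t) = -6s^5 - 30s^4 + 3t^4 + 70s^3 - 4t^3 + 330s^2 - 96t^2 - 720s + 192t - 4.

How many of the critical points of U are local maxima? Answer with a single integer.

U separates as a function of s plus a function of t, so ∇U=0 decouples.
∂U/∂s = -30(s - 2)(s - 1)(s + 3)(s + 4) = 0 at s ∈ {-4, -3, 1, 2}; ∂U/∂t = 12(t - 4)(t - 1)(t + 4) = 0 at t ∈ {-4, 1, 4}.
The Hessian is diagonal: diag(U_ss, U_tt). Second derivatives: U_ss(-4)=900, U_ss(-3)=-600, U_ss(1)=600, U_ss(2)=-900; U_tt(-4)=480, U_tt(1)=-180, U_tt(4)=288.
Local maxima occur where both diagonal entries negative: (-3, 1), (2, 1). Count: 2.

2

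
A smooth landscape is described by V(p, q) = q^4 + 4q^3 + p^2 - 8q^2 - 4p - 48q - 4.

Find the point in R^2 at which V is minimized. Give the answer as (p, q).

V(p,q) separates as A(p) + B(q) − 4, so its minimum is min A + min B − 4.
A'(p) = 2p - 4 vanishes at p ∈ {2}; B'(q) = 4(q - 2)(q + 2)(q + 3) vanishes at q ∈ {-3, -2, 2}.
Local minima of A (where A''>0): A(2)=-4. Local minima of B: B(-3)=45, B(2)=-80.
So the global minimum of V is A(2) + B(2) − 4 = -4 − 80 − 4 = -88, attained at (2, 2).

(2, 2)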